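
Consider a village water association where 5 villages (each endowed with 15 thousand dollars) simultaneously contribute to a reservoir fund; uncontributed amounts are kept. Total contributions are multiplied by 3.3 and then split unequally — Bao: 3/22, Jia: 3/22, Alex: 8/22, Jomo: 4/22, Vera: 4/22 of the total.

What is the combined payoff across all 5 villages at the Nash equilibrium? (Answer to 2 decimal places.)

A player with share s gets back 3.3·s per unit contributed, so full contribution is dominant for anyone with s > 1/3.3 = 0.3030 and zero contribution is dominant for anyone below.
Alex alone (share 8/22) is above the threshold, contributing 15; the remaining 4 contribute 0. Total contributed: 15.
The reservoir fund pays out 3.3 × 15 = 49.50 in total (split across the unequal shares, but the aggregate is all that matters for the group sum).
The 4 free-riders keep 15 each, adding 60. Group total = 60 + 49.50 = 109.50.

109.50 thousand dollars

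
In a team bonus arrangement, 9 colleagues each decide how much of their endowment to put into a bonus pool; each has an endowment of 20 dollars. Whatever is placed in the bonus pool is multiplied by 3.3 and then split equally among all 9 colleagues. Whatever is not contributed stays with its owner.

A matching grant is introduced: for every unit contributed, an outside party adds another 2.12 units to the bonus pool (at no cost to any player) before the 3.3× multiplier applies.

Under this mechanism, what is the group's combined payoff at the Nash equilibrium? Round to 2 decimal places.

1853.28 dollars

The effective private return per unit is now 3.3 × 3.12 / 9 = 1.1440 > 1, so every player's dominant strategy flips to full contribution.
At the Nash equilibrium everyone contributes 20. Group total payoff = 3.3 × 3.12 × 180 = 1853.28.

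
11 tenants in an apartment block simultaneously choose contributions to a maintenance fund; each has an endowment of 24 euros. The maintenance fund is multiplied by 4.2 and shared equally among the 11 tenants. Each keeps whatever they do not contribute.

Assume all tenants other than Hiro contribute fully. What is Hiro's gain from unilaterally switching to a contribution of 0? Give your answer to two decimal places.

Switching from a contribution of 24 to 0 lets Hiro keep an extra 24 euros, but lowers the maintenance fund by 24, which costs Hiro their own share of that drop: 4.2/11 × 24 = 9.16.
Net gain = 24 − 9.16 = 14.84. The private return per contributed unit (0.3818) is below 1, so free-riding is indeed the best response regardless of what the others do.

14.84 euros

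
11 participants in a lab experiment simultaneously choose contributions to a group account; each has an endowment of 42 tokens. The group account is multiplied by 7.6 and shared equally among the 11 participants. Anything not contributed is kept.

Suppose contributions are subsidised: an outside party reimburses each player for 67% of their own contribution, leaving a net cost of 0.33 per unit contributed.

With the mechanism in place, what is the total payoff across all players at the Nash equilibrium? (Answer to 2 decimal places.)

3820.74 tokens

With the mechanism, a contributed unit returns (7.6/11) / 0.33 = 2.0937 per unit of net cost to the contributor — now above 1 — so contributing fully is weakly dominant for every player.
At the Nash equilibrium everyone contributes 42. Group total payoff = 11 × (42 × 0.67 + 7.6 × 42) = 3820.74.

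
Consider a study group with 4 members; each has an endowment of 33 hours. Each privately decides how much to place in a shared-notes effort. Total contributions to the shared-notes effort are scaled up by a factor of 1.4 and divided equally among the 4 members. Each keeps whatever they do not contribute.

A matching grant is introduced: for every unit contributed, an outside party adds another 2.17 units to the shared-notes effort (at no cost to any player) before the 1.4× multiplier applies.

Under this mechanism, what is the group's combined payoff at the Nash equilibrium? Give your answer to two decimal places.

585.82 hours

The effective private return per unit is now 1.4 × 3.17 / 4 = 1.1095 > 1, so every player's dominant strategy flips to full contribution.
So the Nash equilibrium is full contribution by all 4; the group earns 1.4 × 3.17 × 132 = 585.82.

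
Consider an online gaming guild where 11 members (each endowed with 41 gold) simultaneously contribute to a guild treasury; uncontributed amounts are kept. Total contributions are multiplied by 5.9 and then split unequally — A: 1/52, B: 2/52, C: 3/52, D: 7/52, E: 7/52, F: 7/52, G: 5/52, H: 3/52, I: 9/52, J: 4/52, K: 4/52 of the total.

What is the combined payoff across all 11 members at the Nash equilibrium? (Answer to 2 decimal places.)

For player j, contributing a unit is worthwhile iff 5.9 × (j's share) ≥ 1, i.e. iff j's share is at least 0.1695.
I alone (share 9/52) is above the threshold, contributing 41; the remaining 10 contribute 0. Total contributed: 41.
The guild treasury pays out 5.9 × 41 = 241.90 in total (split across the unequal shares, but the aggregate is all that matters for the group sum).
The 10 free-riders keep 41 each, adding 410. Group total = 410 + 241.90 = 651.90.

651.90 gold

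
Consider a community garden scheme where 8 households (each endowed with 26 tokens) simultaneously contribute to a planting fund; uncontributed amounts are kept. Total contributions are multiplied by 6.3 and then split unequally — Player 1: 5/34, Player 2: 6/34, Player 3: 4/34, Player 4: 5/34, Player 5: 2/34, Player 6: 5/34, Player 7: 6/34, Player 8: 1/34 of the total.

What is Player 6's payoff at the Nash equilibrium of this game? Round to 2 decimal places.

Player j's private return per contributed unit is 6.3 × (j's share). Contributing is weakly dominant for j when that share is at least 1/6.3 = 0.1587, and contributing 0 is dominant otherwise.
The shares above 0.1587 belong to Player 2 and Player 7, contributing 26 each; the remaining 6 contribute 0. Total contributed: 52.
Player 6 keeps 26 and receives 6.3 × 52 × 5/34 = 48.18 from the planting fund, for a payoff of 74.18.

74.18 tokens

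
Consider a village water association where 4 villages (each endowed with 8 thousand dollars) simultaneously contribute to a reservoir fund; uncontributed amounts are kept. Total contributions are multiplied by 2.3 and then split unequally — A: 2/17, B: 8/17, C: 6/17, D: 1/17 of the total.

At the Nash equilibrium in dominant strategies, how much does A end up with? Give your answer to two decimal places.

Player j's private return per contributed unit is 2.3 × (j's share). Contributing is weakly dominant for j when that share is at least 1/2.3 = 0.4348, and contributing 0 is dominant otherwise.
B alone (share 8/17) is above the threshold, contributing 8; the remaining 3 contribute 0. Total contributed: 8.
A keeps 8 and receives 2.3 × 8 × 2/17 = 2.16 from the reservoir fund, for a payoff of 10.16.

10.16 thousand dollars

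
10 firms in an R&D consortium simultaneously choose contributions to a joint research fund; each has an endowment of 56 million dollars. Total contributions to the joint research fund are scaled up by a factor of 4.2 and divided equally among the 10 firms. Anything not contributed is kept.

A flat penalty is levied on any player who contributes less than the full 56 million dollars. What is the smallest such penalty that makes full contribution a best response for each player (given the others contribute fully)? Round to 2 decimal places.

32.48 million dollars

Given the others contribute fully, the best deviation is to contribute 0 (any partial contribution still incurs the fine and gives up units whose private return 0.4200 is below 1).
Deviating from 56 to 0 saves 56 million dollars but forfeits the deviator's share of the drop in the joint research fund: 4.2/10 × 56 = 23.52.
So the deviation gain is 56 − 23.52 = 32.48, and the fine must be at least 32.48 million dollars to wipe it out.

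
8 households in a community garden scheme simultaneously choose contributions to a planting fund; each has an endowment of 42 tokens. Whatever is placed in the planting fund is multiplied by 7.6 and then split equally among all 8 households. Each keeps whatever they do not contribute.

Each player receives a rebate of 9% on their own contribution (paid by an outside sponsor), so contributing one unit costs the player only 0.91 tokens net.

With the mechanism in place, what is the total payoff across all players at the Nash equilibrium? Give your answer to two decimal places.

2583.84 tokens

With the mechanism, a contributed unit returns (7.6/8) / 0.91 = 1.0440 per unit of net cost to the contributor — now above 1 — so contributing fully is weakly dominant for every player.
At the Nash equilibrium everyone contributes 42. Group total payoff = 8 × (42 × 0.09 + 7.6 × 42) = 2583.84.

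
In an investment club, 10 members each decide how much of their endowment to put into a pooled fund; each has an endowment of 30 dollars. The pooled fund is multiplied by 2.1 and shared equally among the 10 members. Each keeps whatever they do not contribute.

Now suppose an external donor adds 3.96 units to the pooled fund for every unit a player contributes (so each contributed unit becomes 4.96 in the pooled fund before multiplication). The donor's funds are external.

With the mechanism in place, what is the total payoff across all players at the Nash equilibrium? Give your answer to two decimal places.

3124.80 dollars

Under the mechanism each unit contributed yields 2.1 × 4.96 / 10 = 1.0416 back to its contributor per unit of net cost, which exceeds 1, making full contribution the dominant choice for everyone.
So the Nash equilibrium is full contribution by all 10; the group earns 2.1 × 4.96 × 300 = 3124.80.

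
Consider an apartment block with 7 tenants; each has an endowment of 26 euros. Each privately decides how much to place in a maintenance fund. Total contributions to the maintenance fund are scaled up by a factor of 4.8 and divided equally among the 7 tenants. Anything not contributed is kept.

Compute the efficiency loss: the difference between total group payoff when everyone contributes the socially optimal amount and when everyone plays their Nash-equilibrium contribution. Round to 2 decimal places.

Each contributed unit returns 4.8/7 = 0.6857 to its contributor — below 1 — so contributing 0 is dominant for every player. At the Nash equilibrium everyone keeps their 26, and the group total is 7 × 26 = 182.
Each contributed unit returns 4.800 to the group as a whole (0.6857 to each of 7 players), which exceeds 1, so the social optimum is full contribution: group total = 4.800 × 182 = 873.60.
Efficiency loss = 873.60 − 182 = 691.60.

691.60 euros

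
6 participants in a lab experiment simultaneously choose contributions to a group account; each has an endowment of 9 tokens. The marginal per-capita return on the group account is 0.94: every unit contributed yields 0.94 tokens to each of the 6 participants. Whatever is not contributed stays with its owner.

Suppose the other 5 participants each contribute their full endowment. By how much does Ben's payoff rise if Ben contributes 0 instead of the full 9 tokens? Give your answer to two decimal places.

Switching from a contribution of 9 to 0 lets Ben keep an extra 9 tokens, but lowers the group account by 9, which costs Ben their own share of that drop: 0.94 × 9 = 8.46.
Net gain = 9 − 8.46 = 0.54. The private return per contributed unit (0.94) is below 1, so free-riding is indeed the best response regardless of what the others do.

0.54 tokens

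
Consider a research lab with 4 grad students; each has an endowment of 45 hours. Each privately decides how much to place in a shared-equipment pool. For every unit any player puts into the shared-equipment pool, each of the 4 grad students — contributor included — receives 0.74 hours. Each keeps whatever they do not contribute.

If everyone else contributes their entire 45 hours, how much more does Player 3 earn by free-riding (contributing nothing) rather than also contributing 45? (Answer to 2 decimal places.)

Switching from a contribution of 45 to 0 lets Player 3 keep an extra 45 hours, but lowers the shared-equipment pool by 45, which costs Player 3 their own share of that drop: 0.74 × 45 = 33.30.
Net gain = 45 − 33.30 = 11.70. The private return per contributed unit (0.74) is below 1, so free-riding is indeed the best response regardless of what the others do.

11.70 hours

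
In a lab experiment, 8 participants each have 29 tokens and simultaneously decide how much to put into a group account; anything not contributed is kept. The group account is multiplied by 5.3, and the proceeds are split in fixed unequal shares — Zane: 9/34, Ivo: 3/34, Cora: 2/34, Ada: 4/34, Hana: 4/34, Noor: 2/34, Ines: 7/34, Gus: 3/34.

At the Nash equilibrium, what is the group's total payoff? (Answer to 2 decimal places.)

481.40 tokens

Each unit j contributes comes back to j as 5.3 × (j's share), so j prefers to contribute only if that share exceeds 1/5.3 = 0.1887; otherwise keeping the unit dominates.
Zane and Ines clear that bar, contributing 29 each; the remaining 6 contribute 0. Total contributed: 58.
The group account pays out 5.3 × 58 = 307.40 in total (split across the unequal shares, but the aggregate is all that matters for the group sum).
The 6 free-riders keep 29 each, adding 174. Group total = 174 + 307.40 = 481.40.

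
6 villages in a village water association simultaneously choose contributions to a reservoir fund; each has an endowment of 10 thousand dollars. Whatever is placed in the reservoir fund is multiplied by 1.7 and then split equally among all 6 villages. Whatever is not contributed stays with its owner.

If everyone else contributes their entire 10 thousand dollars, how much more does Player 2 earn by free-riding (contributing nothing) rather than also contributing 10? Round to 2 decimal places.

Switching from a contribution of 10 to 0 lets Player 2 keep an extra 10 thousand dollars, but lowers the reservoir fund by 10, which costs Player 2 their own share of that drop: 1.7/6 × 10 = 2.83.
Net gain = 10 − 2.83 = 7.17. The private return per contributed unit (0.2833) is below 1, so free-riding is indeed the best response regardless of what the others do.

7.17 thousand dollars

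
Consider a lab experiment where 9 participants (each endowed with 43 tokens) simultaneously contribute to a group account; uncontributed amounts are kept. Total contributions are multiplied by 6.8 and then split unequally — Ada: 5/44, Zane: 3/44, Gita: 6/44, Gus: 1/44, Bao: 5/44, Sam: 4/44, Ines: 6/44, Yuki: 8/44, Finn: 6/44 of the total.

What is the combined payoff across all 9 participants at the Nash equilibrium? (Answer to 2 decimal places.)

A player with share s gets back 6.8·s per unit contributed, so full contribution is dominant for anyone with s > 1/6.8 = 0.1471 and zero contribution is dominant for anyone below.
The only share above 0.1471 is Yuki's 8/44, contributing 43; the remaining 8 contribute 0. Total contributed: 43.
The group account pays out 6.8 × 43 = 292.40 in total (split across the unequal shares, but the aggregate is all that matters for the group sum).
The 8 free-riders keep 43 each, adding 344. Group total = 344 + 292.40 = 636.40.

636.40 tokens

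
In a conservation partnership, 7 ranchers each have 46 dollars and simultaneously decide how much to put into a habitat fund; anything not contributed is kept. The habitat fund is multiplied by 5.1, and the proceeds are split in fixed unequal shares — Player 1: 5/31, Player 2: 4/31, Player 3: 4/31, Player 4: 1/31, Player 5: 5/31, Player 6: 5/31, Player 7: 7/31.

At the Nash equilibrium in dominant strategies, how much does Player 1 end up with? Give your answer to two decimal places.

83.84 dollars

Player j's private return per contributed unit is 5.1 × (j's share). Contributing is weakly dominant for j when that share is at least 1/5.1 = 0.1961, and contributing 0 is dominant otherwise.
Only Player 7 (7/31) clears that bar, contributing 46; the remaining 6 contribute 0. Total contributed: 46.
Player 1 keeps 46 and receives 5.1 × 46 × 5/31 = 37.84 from the habitat fund, for a payoff of 83.84.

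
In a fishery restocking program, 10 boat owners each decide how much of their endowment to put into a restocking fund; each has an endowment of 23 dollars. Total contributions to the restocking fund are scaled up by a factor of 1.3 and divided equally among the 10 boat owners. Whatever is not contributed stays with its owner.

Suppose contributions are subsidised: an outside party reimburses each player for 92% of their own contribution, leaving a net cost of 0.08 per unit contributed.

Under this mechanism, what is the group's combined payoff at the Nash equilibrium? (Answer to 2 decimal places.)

510.60 dollars

With the mechanism, a contributed unit returns (1.3/10) / 0.08 = 1.6250 per unit of net cost to the contributor — now above 1 — so contributing fully is weakly dominant for every player.
At the Nash equilibrium everyone contributes 23. Group total payoff = 10 × (23 × 0.92 + 1.3 × 23) = 510.60.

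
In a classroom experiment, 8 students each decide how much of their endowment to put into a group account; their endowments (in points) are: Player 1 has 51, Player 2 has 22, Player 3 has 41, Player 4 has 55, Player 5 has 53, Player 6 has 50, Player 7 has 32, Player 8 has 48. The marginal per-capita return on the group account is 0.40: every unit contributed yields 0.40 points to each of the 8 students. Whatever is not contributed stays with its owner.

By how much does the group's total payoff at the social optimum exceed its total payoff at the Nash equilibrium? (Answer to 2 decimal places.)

The private return per contributed unit is 0.40 < 1 for everyone, so the Nash equilibrium is zero contribution and the group total is Σ E_j = 51 + 22 + 41 + 55 + 53 + 50 + 32 + 48 = 352.
Each contributed unit returns 3.200 to the group, so the social optimum is full contribution by everyone: group total = 3.200 × 352 = 1126.40.
Efficiency loss = (3.200 − 1) × 352 = 774.40.

774.40 points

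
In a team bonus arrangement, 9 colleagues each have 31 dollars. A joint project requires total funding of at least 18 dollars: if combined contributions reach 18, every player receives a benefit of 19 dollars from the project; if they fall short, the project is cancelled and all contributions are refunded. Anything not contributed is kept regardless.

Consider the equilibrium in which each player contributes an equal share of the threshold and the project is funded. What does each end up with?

Equal share of the threshold: 18/9 = 2.
At this profile no one gains by cutting their contribution: any cut drops the total below 18, the project is cancelled, contributions are refunded, and the deviator ends with 31, which is less than 31 − 2 + 19 = 48. Contributing more than 2 just wastes the excess. So contributing exactly 2 is a best response.
Each player's payoff: 31 − 2 + 19 = 48.

48 dollars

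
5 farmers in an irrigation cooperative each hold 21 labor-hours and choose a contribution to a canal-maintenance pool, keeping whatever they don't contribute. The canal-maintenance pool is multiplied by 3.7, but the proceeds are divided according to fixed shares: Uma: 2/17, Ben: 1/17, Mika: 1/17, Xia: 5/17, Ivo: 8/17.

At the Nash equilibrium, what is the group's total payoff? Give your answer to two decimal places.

218.40 labor-hours

Player j's private return per contributed unit is 3.7 × (j's share). Contributing is weakly dominant for j when that share is at least 1/3.7 = 0.2703, and contributing 0 is dominant otherwise.
Xia and Ivo clear that bar, contributing 21 each; the remaining 3 contribute 0. Total contributed: 42.
The canal-maintenance pool pays out 3.7 × 42 = 155.40 in total (split across the unequal shares, but the aggregate is all that matters for the group sum).
The 3 free-riders keep 21 each, adding 63. Group total = 63 + 155.40 = 218.40.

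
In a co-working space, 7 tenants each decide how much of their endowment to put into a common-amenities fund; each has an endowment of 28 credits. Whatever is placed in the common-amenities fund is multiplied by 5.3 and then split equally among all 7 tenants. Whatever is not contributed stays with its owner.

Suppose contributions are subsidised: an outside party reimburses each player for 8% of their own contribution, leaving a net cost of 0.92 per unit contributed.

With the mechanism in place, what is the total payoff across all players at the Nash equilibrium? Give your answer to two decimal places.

196.00 credits

With the mechanism, a contributed unit returns (5.3/7) / 0.92 = 0.8230 per unit of net cost — still below 1 — so contributing 0 remains dominant for every player.
Everyone keeps their endowment and the group total is 7 × 28 = 196.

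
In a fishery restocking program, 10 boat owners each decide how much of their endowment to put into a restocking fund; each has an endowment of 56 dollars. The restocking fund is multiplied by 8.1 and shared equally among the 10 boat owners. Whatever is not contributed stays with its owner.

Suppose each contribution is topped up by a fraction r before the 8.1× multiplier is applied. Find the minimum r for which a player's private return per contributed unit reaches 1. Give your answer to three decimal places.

0.235

With matching at rate r, one contributed unit becomes (1 + r) in the restocking fund and returns 8.1 × (1 + r) / 10 to the contributor.
Setting this equal to 1: 1 + r = 10/8.1 = 1.2346.
So the minimum matching rate is r = 1.2346 − 1 = 0.235.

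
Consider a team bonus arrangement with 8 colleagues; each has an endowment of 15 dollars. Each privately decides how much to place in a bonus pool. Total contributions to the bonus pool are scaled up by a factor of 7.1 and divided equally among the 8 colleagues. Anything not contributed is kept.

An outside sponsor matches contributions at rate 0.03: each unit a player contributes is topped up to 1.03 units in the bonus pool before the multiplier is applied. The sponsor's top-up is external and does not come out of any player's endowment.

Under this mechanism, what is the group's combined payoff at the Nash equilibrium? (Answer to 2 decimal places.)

120.00 dollars

Even with the mechanism, each unit contributed returns only 7.1 × 1.03 / 8 = 0.9141 per unit of net cost, so contributing nothing is still dominant.
Everyone keeps their endowment and the group total is 8 × 15 = 120.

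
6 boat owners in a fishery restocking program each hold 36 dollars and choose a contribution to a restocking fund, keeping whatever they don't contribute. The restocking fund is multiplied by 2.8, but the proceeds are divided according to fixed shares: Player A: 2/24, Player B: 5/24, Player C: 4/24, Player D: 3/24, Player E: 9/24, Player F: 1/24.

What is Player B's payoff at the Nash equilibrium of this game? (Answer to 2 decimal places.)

A player with share s gets back 2.8·s per unit contributed, so full contribution is dominant for anyone with s > 1/2.8 = 0.3571 and zero contribution is dominant for anyone below.
Player E alone (share 9/24) is above the threshold, contributing 36; the remaining 5 contribute 0. Total contributed: 36.
Player B keeps 36 and receives 2.8 × 36 × 5/24 = 21.00 from the restocking fund, for a payoff of 57.00.

57.00 dollars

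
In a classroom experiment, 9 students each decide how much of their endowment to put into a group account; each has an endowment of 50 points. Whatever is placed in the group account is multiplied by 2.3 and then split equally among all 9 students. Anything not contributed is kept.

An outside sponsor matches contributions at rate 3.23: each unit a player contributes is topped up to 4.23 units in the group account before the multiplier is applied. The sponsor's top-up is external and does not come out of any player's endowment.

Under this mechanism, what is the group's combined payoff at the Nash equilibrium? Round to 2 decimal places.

4378.05 points

Under the mechanism each unit contributed yields 2.3 × 4.23 / 9 = 1.0810 back to its contributor per unit of net cost, which exceeds 1, making full contribution the dominant choice for everyone.
So the Nash equilibrium is full contribution by all 9; the group earns 2.3 × 4.23 × 450 = 4378.05.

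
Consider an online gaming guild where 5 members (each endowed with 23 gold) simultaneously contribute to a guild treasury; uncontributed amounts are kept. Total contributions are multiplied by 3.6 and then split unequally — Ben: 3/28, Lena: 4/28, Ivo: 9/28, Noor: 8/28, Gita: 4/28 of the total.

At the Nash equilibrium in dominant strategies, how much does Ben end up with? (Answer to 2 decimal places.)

40.74 gold

Player j's private return per contributed unit is 3.6 × (j's share). Contributing is weakly dominant for j when that share is at least 1/3.6 = 0.2778, and contributing 0 is dominant otherwise.
Ivo and Noor clear that bar, contributing 23 each; the remaining 3 contribute 0. Total contributed: 46.
Ben keeps 23 and receives 3.6 × 46 × 3/28 = 17.74 from the guild treasury, for a payoff of 40.74.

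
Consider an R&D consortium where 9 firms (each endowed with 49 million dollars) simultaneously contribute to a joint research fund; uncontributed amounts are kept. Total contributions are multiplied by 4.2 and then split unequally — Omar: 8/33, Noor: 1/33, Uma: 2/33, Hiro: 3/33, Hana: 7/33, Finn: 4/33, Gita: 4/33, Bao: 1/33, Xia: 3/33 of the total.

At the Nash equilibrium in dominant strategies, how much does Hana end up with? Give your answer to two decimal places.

A player with share s gets back 4.2·s per unit contributed, so full contribution is dominant for anyone with s > 1/4.2 = 0.2381 and zero contribution is dominant for anyone below.
Only Omar (8/33) clears that bar, contributing 49; the remaining 8 contribute 0. Total contributed: 49.
Hana keeps 49 and receives 4.2 × 49 × 7/33 = 43.65 from the joint research fund, for a payoff of 92.65.

92.65 million dollars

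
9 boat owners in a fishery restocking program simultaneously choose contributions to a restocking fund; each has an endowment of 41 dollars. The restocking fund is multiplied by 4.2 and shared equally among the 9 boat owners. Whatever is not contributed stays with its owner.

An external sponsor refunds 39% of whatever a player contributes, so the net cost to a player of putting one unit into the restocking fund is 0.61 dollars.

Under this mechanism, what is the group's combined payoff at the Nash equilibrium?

With the mechanism, a contributed unit returns (4.2/9) / 0.61 = 0.7650 per unit of net cost — still below 1 — so contributing 0 remains dominant for every player.
At the Nash equilibrium no one contributes; group total payoff = 9 × 41 = 369.

369.00 dollars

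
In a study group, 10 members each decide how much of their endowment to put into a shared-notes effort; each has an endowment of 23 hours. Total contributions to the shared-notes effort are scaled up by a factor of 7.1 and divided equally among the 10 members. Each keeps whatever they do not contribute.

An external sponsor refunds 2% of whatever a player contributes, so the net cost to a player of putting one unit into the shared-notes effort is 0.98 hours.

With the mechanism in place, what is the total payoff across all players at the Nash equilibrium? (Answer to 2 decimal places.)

The effective private return is (7.1/10) / 0.98 = 0.7245, which is still under 1, so the mechanism doesn't change anyone's dominant strategy: zero contribution.
Everyone keeps their endowment and the group total is 10 × 23 = 230.

230.00 hours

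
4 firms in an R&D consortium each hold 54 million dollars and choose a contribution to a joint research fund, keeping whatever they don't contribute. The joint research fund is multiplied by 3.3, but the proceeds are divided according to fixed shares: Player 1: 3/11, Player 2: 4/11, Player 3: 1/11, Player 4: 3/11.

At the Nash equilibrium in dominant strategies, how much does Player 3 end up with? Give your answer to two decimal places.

70.20 million dollars

For player j, contributing a unit is worthwhile iff 3.3 × (j's share) ≥ 1, i.e. iff j's share is at least 0.3030.
The only share above 0.3030 is Player 2's 4/11, contributing 54; the remaining 3 contribute 0. Total contributed: 54.
Player 3 keeps 54 and receives 3.3 × 54 × 1/11 = 16.20 from the joint research fund, for a payoff of 70.20.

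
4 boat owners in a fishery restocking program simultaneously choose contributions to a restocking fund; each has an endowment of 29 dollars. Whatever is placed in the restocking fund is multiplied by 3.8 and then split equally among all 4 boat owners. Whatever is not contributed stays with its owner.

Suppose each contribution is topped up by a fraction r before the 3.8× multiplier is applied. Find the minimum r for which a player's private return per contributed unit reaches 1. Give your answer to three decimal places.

With matching at rate r, one contributed unit becomes (1 + r) in the restocking fund and returns 3.8 × (1 + r) / 4 to the contributor.
Setting this equal to 1: 1 + r = 4/3.8 = 1.0526.
So the minimum matching rate is r = 1.0526 − 1 = 0.053.

0.053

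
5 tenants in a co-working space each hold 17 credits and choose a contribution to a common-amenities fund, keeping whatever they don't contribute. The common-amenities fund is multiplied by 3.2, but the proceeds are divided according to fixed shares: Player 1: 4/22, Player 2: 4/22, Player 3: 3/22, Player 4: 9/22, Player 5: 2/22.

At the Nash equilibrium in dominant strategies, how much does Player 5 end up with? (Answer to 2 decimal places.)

21.95 credits

Player j's private return per contributed unit is 3.2 × (j's share). Contributing is weakly dominant for j when that share is at least 1/3.2 = 0.3125, and contributing 0 is dominant otherwise.
Only Player 4 (9/22) clears that bar, contributing 17; the remaining 4 contribute 0. Total contributed: 17.
Player 5 keeps 17 and receives 3.2 × 17 × 2/22 = 4.95 from the common-amenities fund, for a payoff of 21.95.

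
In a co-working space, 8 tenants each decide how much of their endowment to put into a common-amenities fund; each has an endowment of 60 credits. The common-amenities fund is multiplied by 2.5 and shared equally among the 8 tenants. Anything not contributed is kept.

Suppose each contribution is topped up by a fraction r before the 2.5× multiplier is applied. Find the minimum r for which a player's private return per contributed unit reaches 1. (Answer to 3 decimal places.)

2.200

With matching at rate r, one contributed unit becomes (1 + r) in the common-amenities fund and returns 2.5 × (1 + r) / 8 to the contributor.
Setting this equal to 1: 1 + r = 8/2.5 = 3.2000.
So the minimum matching rate is r = 3.2000 − 1 = 2.200.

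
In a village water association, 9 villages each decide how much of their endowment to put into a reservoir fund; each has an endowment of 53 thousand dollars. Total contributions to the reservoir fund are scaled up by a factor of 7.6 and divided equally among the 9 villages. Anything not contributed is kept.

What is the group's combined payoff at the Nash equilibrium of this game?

477.00 thousand dollars

Each contributed unit returns 7.6/9 = 0.8444 to its contributor — below 1 — so contributing 0 is dominant for every player. At the Nash equilibrium everyone keeps their 53, and the group total is 9 × 53 = 477.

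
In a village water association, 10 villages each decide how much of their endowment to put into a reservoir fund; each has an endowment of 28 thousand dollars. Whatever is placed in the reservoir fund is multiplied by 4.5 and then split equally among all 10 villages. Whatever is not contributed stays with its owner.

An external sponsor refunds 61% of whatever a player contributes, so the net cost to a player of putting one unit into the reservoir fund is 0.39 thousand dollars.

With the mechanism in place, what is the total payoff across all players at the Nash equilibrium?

The effective private return per unit is now (4.5/10) / 0.39 = 1.1538 > 1, so every player's dominant strategy flips to full contribution.
At the Nash equilibrium everyone contributes 28. Group total payoff = 10 × (28 × 0.61 + 4.5 × 28) = 1430.80.

1430.80 thousand dollars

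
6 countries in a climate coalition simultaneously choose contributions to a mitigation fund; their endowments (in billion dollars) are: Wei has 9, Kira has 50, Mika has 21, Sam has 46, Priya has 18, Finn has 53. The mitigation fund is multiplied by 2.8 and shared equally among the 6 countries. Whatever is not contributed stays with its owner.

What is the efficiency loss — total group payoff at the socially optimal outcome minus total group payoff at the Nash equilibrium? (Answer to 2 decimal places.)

The private return per contributed unit is 2.8/6 = 0.4667 < 1 for every player regardless of endowment, so the Nash equilibrium is zero contribution and the group total is Σ E_j = 9 + 50 + 21 + 46 + 18 + 53 = 197.
Each contributed unit returns 2.800 to the group, so the social optimum is full contribution by everyone: group total = 2.800 × 197 = 551.60.
Efficiency loss = (2.800 − 1) × 197 = 354.60.

354.60 billion dollars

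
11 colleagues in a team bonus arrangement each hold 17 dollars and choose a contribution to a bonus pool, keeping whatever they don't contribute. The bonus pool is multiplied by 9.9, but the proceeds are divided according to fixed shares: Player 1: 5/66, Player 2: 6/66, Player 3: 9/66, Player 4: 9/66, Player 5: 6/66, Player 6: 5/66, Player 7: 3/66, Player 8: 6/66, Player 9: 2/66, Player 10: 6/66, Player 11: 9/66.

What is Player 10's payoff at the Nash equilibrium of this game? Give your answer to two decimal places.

A player with share s gets back 9.9·s per unit contributed, so full contribution is dominant for anyone with s > 1/9.9 = 0.1010 and zero contribution is dominant for anyone below.
Player 3, Player 4 and Player 11 are above the threshold, contributing 17 each; the remaining 8 contribute 0. Total contributed: 51.
Player 10 keeps 17 and receives 9.9 × 51 × 6/66 = 45.90 from the bonus pool, for a payoff of 62.90.

62.90 dollars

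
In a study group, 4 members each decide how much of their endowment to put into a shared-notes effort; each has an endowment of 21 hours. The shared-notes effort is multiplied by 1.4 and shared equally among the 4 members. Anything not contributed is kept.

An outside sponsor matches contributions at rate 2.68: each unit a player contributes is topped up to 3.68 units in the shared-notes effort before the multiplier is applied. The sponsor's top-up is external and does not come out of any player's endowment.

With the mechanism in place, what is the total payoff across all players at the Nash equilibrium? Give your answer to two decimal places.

With the mechanism, a contributed unit returns 1.4 × 3.68 / 4 = 1.2880 per unit of net cost to the contributor — now above 1 — so contributing fully is weakly dominant for every player.
So the Nash equilibrium is full contribution by all 4; the group earns 1.4 × 3.68 × 84 = 432.77.

432.77 hours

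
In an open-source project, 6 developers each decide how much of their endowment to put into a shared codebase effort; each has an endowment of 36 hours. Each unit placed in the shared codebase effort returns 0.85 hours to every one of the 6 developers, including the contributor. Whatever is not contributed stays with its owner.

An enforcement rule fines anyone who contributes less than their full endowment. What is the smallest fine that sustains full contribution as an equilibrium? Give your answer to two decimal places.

Given the others contribute fully, the best deviation is to contribute 0 (any partial contribution still incurs the fine and gives up units whose private return 0.85 is below 1).
Deviating from 36 to 0 saves 36 hours but forfeits the deviator's share of the drop in the shared codebase effort: 0.85 × 36 = 30.60.
So the deviation gain is 36 − 30.60 = 5.40, and the fine must be at least 5.40 hours to wipe it out.

5.40 hours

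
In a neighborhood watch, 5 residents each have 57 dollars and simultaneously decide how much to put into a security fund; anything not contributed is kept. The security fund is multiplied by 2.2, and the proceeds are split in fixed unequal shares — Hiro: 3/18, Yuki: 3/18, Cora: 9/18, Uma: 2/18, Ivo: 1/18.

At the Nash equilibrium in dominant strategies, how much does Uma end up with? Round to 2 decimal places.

70.93 dollars

For player j, contributing a unit is worthwhile iff 2.2 × (j's share) ≥ 1, i.e. iff j's share is at least 0.4545.
Only Cora (9/18) clears that bar, contributing 57; the remaining 4 contribute 0. Total contributed: 57.
Uma keeps 57 and receives 2.2 × 57 × 2/18 = 13.93 from the security fund, for a payoff of 70.93.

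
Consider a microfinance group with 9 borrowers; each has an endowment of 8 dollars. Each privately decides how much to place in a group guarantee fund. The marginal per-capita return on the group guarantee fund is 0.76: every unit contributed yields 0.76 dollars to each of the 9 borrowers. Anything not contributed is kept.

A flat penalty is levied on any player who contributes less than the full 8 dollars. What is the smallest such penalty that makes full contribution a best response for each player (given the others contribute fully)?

1.92 dollars

Given the others contribute fully, the best deviation is to contribute 0 (any partial contribution still incurs the fine and gives up units whose private return 0.76 is below 1).
Deviating from 8 to 0 saves 8 dollars but forfeits the deviator's share of the drop in the group guarantee fund: 0.76 × 8 = 6.08.
So the deviation gain is 8 − 6.08 = 1.92, and the fine must be at least 1.92 dollars to wipe it out.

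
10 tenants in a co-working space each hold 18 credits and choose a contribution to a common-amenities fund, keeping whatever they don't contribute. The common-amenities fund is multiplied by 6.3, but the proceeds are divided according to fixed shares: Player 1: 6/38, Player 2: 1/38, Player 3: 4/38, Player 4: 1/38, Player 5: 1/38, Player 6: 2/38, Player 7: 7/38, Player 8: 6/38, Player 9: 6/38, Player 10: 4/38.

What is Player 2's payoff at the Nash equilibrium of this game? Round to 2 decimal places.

20.98 credits

Each unit j contributes comes back to j as 6.3 × (j's share), so j prefers to contribute only if that share exceeds 1/6.3 = 0.1587; otherwise keeping the unit dominates.
Player 7 alone (share 7/38) is above the threshold, contributing 18; the remaining 9 contribute 0. Total contributed: 18.
Player 2 keeps 18 and receives 6.3 × 18 × 1/38 = 2.98 from the common-amenities fund, for a payoff of 20.98.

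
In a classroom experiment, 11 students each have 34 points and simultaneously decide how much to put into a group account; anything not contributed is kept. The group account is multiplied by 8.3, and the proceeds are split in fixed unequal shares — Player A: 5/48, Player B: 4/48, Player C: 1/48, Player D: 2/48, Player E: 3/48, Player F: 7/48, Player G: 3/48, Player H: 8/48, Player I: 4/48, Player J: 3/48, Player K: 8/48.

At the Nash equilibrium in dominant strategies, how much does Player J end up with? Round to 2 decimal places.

86.91 points

Each unit j contributes comes back to j as 8.3 × (j's share), so j prefers to contribute only if that share exceeds 1/8.3 = 0.1205; otherwise keeping the unit dominates.
The shares above 0.1205 belong to Player F, Player H and Player K, contributing 34 each; the remaining 8 contribute 0. Total contributed: 102.
Player J keeps 34 and receives 8.3 × 102 × 3/48 = 52.91 from the group account, for a payoff of 86.91.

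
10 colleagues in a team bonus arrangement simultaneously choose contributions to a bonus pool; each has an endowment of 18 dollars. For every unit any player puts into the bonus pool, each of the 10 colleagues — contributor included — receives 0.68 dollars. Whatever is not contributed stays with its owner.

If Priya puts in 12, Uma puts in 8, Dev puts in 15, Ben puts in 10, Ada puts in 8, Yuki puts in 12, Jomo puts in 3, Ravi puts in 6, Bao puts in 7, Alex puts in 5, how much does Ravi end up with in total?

Total contributed: 12 + 8 + 15 + 10 + 8 + 12 + 3 + 6 + 7 + 5 = 86.
Each receives 0.68 × 86 = 58.48 from the bonus pool.
Ravi keeps 18 − 6 = 12, so Ravi's payoff is 12 + 58.48 = 70.48.

70.48 dollars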